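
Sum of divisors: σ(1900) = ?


Divisors of 1900: 1, 2, 4, 5, 10, 19, 20, 25, 38, 50, 76, 95, 100, 190, 380, 475, 950, 1900
Sum = 1 + 2 + 4 + 5 + 10 + 19 + 20 + 25 + 38 + 50 + 76 + 95 + 100 + 190 + 380 + 475 + 950 + 1900 = 4340

σ(1900) = 4340


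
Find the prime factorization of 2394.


2394 / 2 = 1197
1197 / 3 = 399
399 / 3 = 133
133 / 7 = 19
19 / 19 = 1
2394 = 2 × 3^2 × 7 × 19


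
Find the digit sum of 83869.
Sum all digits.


8 + 3 + 8 + 6 + 9 = 34


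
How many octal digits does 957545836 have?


957545836 in base 8 = 7104576554
Number of digits = 10

10 digits (base 8)


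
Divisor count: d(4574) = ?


4574 = 2^1 × 2287^1
d(4574) = (1+1) × (1+1) = 4

4 divisors


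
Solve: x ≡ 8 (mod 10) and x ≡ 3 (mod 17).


M = 10*17 = 170
M1 = M/10 = 17, M2 = M/17 = 10
M1^(-1) mod 10 = 3, M2^(-1) mod 17 = 12
x = 8*17*3 + 3*10*12 = 768
768 mod 170 = 88
Check: 88 mod 10 = 8 ✓, 88 mod 17 = 3 ✓

x ≡ 88 (mod 170)


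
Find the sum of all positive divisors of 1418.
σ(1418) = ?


Divisors of 1418: 1, 2, 709, 1418
Sum = 1 + 2 + 709 + 1418 = 2130

σ(1418) = 2130


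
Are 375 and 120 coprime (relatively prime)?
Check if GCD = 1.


Euclidean algorithm:
375 = 3 * 120 + 15
120 = 8 * 15 + 0
GCD(375, 120) = 15

No, not coprime (GCD = 15)


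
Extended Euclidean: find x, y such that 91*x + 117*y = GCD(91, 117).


Tabular extended Euclidean (each row: r = 91*s + 117*t):
r=91, s=1, t=0
r=117, s=0, t=1
q=0: r=91, s=1, t=0   [91*(1) + 117*(0) = 91]
q=1: r=26, s=-1, t=1   [91*(-1) + 117*(1) = 26]
q=3: r=13, s=4, t=-3   [91*(4) + 117*(-3) = 13]
q=2: r=0, s=-9, t=7   [91*(-9) + 117*(7) = 0]
GCD = 13; from the row with r=13: x=4, y=-3
Check: 91*(4) + 117*(-3) = 364 - 351 = 13

GCD = 13, x = 4, y = -3


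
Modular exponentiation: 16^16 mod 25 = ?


16^1 mod 25 = 16
16^2 mod 25 = 6
16^3 mod 25 = 21
16^4 mod 25 = 11
16^5 mod 25 = 1
16^6 mod 25 = 16
16^7 mod 25 = 6
16^8 mod 25 = 21
16^9 mod 25 = 11
16^10 mod 25 = 1
16^11 mod 25 = 16
16^12 mod 25 = 6
16^13 mod 25 = 21
16^14 mod 25 = 11
16^15 mod 25 = 1
16^16 mod 25 = 16


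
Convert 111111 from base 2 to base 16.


111111 (base 2) = 63 (decimal)
63 (decimal) = 3F (base 16)


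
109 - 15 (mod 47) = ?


109 - 15 = 94
94 mod 47 = 0


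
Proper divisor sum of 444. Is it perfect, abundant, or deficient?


Proper divisors: 1, 2, 3, 4, 6, 12, 37, 74, 111, 148, 222
Sum = 1 + 2 + 3 + 4 + 6 + 12 + 37 + 74 + 111 + 148 + 222 = 620
620 > 444 → abundant

s(444) = 620 (abundant)


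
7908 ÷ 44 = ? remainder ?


7908 = 44 * 179 + 32
Check: 7876 + 32 = 7908

q = 179, r = 32


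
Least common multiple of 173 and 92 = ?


GCD(173, 92) = 1
LCM = 173*92/1 = 15916/1 = 15916

LCM = 15916


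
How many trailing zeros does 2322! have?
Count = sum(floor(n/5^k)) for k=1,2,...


floor(2322/5) = 464
floor(2322/25) = 92
floor(2322/125) = 18
floor(2322/625) = 3
Total = 577

577 trailing zeros


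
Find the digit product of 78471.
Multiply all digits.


7 × 8 × 4 × 7 × 1 = 1568


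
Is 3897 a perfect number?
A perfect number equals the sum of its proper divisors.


Proper divisors of 3897: 1, 3, 9, 433, 1299
Sum = 1 + 3 + 9 + 433 + 1299 = 1745

No, 3897 is not perfect (1745 ≠ 3897)


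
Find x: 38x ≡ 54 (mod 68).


GCD(38, 68) = 2 divides 54
Divide: 19x ≡ 27 (mod 34)
x ≡ 5 (mod 34)


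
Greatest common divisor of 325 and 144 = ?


325 = 2 * 144 + 37
144 = 3 * 37 + 33
37 = 1 * 33 + 4
33 = 8 * 4 + 1
4 = 4 * 1 + 0
GCD = 1


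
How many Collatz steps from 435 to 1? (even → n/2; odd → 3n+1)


435 → 1306 → 653 → 1960 → 980 → 490 → 245 → 736 → 368 → 184 → 92 → 46 → 23 → 70 → 35 → 106 → 53 → 160 → 80 → 40 → 20 → 10 → 5 → 16 → 8 → 4 → 2 → 1
Total steps = 27

27 steps


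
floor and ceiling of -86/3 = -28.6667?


-86/3 = -28.6667
floor = -29
ceil = -28

floor = -29, ceil = -28


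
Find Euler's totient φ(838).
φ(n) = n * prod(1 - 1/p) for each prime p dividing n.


838 = 2 × 419
Prime factors: 2, 419
φ(838) = 838 × (1-1/2) × (1-1/419)
= 838 × 1/2 × 418/419 = 418

φ(838) = 418


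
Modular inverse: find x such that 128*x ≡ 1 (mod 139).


Use the extended Euclidean algorithm on (139, 128); each row r = 139*s + 128*t:
r=139, s=1, t=0
r=128, s=0, t=1
q=1: r=11, s=1, t=-1   [139*(1) + 128*(-1) = 11]
q=11: r=7, s=-11, t=12   [139*(-11) + 128*(12) = 7]
q=1: r=4, s=12, t=-13   [139*(12) + 128*(-13) = 4]
q=1: r=3, s=-23, t=25   [139*(-23) + 128*(25) = 3]
q=1: r=1, s=35, t=-38   [139*(35) + 128*(-38) = 1]
q=3: r=0, s=-128, t=139   [139*(-128) + 128*(139) = 0]
GCD = 1 with t = -38, so 128*(-38) ≡ 1 (mod 139)
Inverse = -38 mod 139 = 101
Check: 128 * 101 = 12928 ≡ 1 (mod 139)

128^(-1) ≡ 101 (mod 139)


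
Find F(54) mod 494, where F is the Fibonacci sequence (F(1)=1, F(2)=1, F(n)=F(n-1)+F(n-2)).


F(k) mod 494 for k=1..54:
1, 1, 2, 3, 5, 8, 13, 21, 34, 55, 89, 144, 233, 377, 116, 493, 115, 114, 229, 343, 78, 421, 5, 426, 431, 363, 300, 169, 469, 144, 119, 263, 382, 151, 39, 190, 229, 419, 154, 79, 233, 312, 51, 363, 414, 283, 203, 486, 195, 187, 382, 75, 457, 38
F(54) mod 494 = 38


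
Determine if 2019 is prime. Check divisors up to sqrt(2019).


2019 / 3 = 673 (exact division)
2019 is NOT prime.

No, 2019 is not prime


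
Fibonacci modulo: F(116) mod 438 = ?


F(k) mod 438 for k=1..116:
1, 1, 2, 3, 5, 8, 13, 21, 34, 55, 89, 144, 233, 377, 172, 111, 283, 394, 239, 195, 434, 191, 187, 378, 127, 67, 194, 261, 17, 278, 295, 135, 430, 127, 119, 246, 365, 173, 100, 273, 373, 208, 143, 351, 56, 407, 25, 432, 19, 13, 32, 45, 77, 122, 199, 321, 82, 403, 47, 12, 59, 71, 130, 201, 331, 94, 425, 81, 68, 149, 217, 366, 145, 73, 218, 291, 71, 362, 433, 357, 352, 271, 185, 18, 203, 221, 424, 207, 193, 400, 155, 117, 272, 389, 223, 174, 397, 133, 92, 225, 317, 104, 421, 87, 70, 157, 227, 384, 173, 119, 292, 411, 265, 238, 65, 303
F(116) mod 438 = 303


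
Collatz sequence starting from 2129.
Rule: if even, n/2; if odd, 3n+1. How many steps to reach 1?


2129 → 6388 → 3194 → 1597 → 4792 → 2396 → 1198 → 599 → 1798 → 899 → 2698 → 1349 → 4048 → 2024 → 1012 → 506 → 253 → 760 → 380 → 190 → 95 → 286 → 143 → 430 → 215 → 646 → 323 → 970 → 485 → 1456 → 728 → 364 → 182 → 91 → 274 → 137 → 412 → 206 → 103 → 310 → 155 → 466 → 233 → 700 → 350 → 175 → 526 → 263 → 790 → 395 → 1186 → 593 → 1780 → 890 → 445 → 1336 → 668 → 334 → 167 → 502 → 251 → 754 → 377 → 1132 → 566 → 283 → 850 → 425 → 1276 → 638 → 319 → 958 → 479 → 1438 → 719 → 2158 → 1079 → 3238 → 1619 → 4858 → 2429 → 7288 → 3644 → 1822 → 911 → 2734 → 1367 → 4102 → 2051 → 6154 → 3077 → 9232 → 4616 → 2308 → 1154 → 577 → 1732 → 866 → 433 → 1300 → 650 → 325 → 976 → 488 → 244 → 122 → 61 → 184 → 92 → 46 → 23 → 70 → 35 → 106 → 53 → 160 → 80 → 40 → 20 → 10 → 5 → 16 → 8 → 4 → 2 → 1
Total steps = 125

125 steps


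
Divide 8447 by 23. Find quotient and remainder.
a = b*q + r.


8447 = 23 * 367 + 6
Check: 8441 + 6 = 8447

q = 367, r = 6


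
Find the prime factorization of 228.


228 / 2 = 114
114 / 2 = 57
57 / 3 = 19
19 / 19 = 1
228 = 2^2 × 3 × 19


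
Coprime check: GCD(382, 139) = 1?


Euclidean algorithm:
382 = 2 * 139 + 104
139 = 1 * 104 + 35
104 = 2 * 35 + 34
35 = 1 * 34 + 1
34 = 34 * 1 + 0
GCD(382, 139) = 1

Yes, coprime (GCD = 1)


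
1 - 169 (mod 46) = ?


1 - 169 = -168
-168 mod 46 = 16


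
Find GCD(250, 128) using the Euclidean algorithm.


250 = 1 * 128 + 122
128 = 1 * 122 + 6
122 = 20 * 6 + 2
6 = 3 * 2 + 0
GCD = 2


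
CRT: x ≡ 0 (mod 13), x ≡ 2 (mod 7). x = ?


M = 13*7 = 91
M1 = M/13 = 7, M2 = M/7 = 13
M1^(-1) mod 13 = 2, M2^(-1) mod 7 = 6
x = 0*7*2 + 2*13*6 = 156
156 mod 91 = 65
Check: 65 mod 13 = 0 ✓, 65 mod 7 = 2 ✓

x ≡ 65 (mod 91)


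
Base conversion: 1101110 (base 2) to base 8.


1101110 (base 2) = 110 (decimal)
110 (decimal) = 156 (base 8)


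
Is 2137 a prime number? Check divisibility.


Check divisors up to sqrt(2137) = 46.2277
No divisors found.
2137 is prime.

Yes, 2137 is prime


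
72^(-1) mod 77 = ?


Use the extended Euclidean algorithm on (77, 72); each row r = 77*s + 72*t:
r=77, s=1, t=0
r=72, s=0, t=1
q=1: r=5, s=1, t=-1   [77*(1) + 72*(-1) = 5]
q=14: r=2, s=-14, t=15   [77*(-14) + 72*(15) = 2]
q=2: r=1, s=29, t=-31   [77*(29) + 72*(-31) = 1]
q=2: r=0, s=-72, t=77   [77*(-72) + 72*(77) = 0]
GCD = 1 with t = -31, so 72*(-31) ≡ 1 (mod 77)
Inverse = -31 mod 77 = 46
Check: 72 * 46 = 3312 ≡ 1 (mod 77)

72^(-1) ≡ 46 (mod 77)


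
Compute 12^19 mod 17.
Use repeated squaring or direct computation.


12^1 mod 17 = 12
12^2 mod 17 = 8
12^3 mod 17 = 11
12^4 mod 17 = 13
12^5 mod 17 = 3
12^6 mod 17 = 2
12^7 mod 17 = 7
12^8 mod 17 = 16
12^9 mod 17 = 5
12^10 mod 17 = 9
12^11 mod 17 = 6
12^12 mod 17 = 4
12^13 mod 17 = 14
12^14 mod 17 = 15
12^15 mod 17 = 10
12^16 mod 17 = 1
12^17 mod 17 = 12
12^18 mod 17 = 8
12^19 mod 17 = 11


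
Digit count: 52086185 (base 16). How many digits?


52086185 in base 16 = 31AC5A9
Number of digits = 7

7 digits (base 16)


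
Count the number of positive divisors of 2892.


2892 = 2^2 × 3^1 × 241^1
d(2892) = (2+1) × (1+1) × (1+1) = 12

12 divisors


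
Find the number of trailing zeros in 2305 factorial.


floor(2305/5) = 461
floor(2305/25) = 92
floor(2305/125) = 18
floor(2305/625) = 3
Total = 574

574 trailing zeros


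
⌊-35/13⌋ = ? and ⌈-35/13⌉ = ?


-35/13 = -2.6923
floor = -3
ceil = -2

floor = -3, ceil = -2


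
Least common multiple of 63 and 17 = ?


GCD(63, 17) = 1
LCM = 63*17/1 = 1071/1 = 1071

LCM = 1071


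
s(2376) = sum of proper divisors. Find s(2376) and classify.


Proper divisors: 1, 2, 3, 4, 6, 8, 9, 11, 12, 18, 22, 24, 27, 33, 36, 44, 54, 66, 72, 88, 99, 108, 132, 198, 216, 264, 297, 396, 594, 792, 1188
Sum = 1 + 2 + 3 + 4 + 6 + 8 + 9 + 11 + 12 + 18 + 22 + 24 + 27 + 33 + 36 + 44 + 54 + 66 + 72 + 88 + 99 + 108 + 132 + 198 + 216 + 264 + 297 + 396 + 594 + 792 + 1188 = 4824
4824 > 2376 → abundant

s(2376) = 4824 (abundant)


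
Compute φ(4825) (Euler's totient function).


4825 = 5^2 × 193
Prime factors: 5, 193
φ(4825) = 4825 × (1-1/5) × (1-1/193)
= 4825 × 4/5 × 192/193 = 3840

φ(4825) = 3840


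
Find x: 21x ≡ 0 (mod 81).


GCD(21, 81) = 3 divides 0
Divide: 7x ≡ 0 (mod 27)
x ≡ 0 (mod 27)


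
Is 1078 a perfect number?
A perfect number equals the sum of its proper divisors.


Proper divisors of 1078: 1, 2, 7, 11, 14, 22, 49, 77, 98, 154, 539
Sum = 1 + 2 + 7 + 11 + 14 + 22 + 49 + 77 + 98 + 154 + 539 = 974

No, 1078 is not perfect (974 ≠ 1078)


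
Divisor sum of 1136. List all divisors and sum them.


Divisors of 1136: 1, 2, 4, 8, 16, 71, 142, 284, 568, 1136
Sum = 1 + 2 + 4 + 8 + 16 + 71 + 142 + 284 + 568 + 1136 = 2232

σ(1136) = 2232


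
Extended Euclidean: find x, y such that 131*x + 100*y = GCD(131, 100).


Tabular extended Euclidean (each row: r = 131*s + 100*t):
r=131, s=1, t=0
r=100, s=0, t=1
q=1: r=31, s=1, t=-1   [131*(1) + 100*(-1) = 31]
q=3: r=7, s=-3, t=4   [131*(-3) + 100*(4) = 7]
q=4: r=3, s=13, t=-17   [131*(13) + 100*(-17) = 3]
q=2: r=1, s=-29, t=38   [131*(-29) + 100*(38) = 1]
q=3: r=0, s=100, t=-131   [131*(100) + 100*(-131) = 0]
GCD = 1; from the row with r=1: x=-29, y=38
Check: 131*(-29) + 100*(38) = -3799 + 3800 = 1

GCD = 1, x = -29, y = 38


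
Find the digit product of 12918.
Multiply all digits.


1 × 2 × 9 × 1 × 8 = 144


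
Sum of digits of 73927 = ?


7 + 3 + 9 + 2 + 7 = 28


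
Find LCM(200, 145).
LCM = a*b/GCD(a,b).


GCD(200, 145) = 5
LCM = 200*145/5 = 29000/5 = 5800

LCM = 5800


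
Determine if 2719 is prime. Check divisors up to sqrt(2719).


Check divisors up to sqrt(2719) = 52.1440
No divisors found.
2719 is prime.

Yes, 2719 is prime


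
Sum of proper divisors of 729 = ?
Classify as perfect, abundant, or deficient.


Proper divisors: 1, 3, 9, 27, 81, 243
Sum = 1 + 3 + 9 + 27 + 81 + 243 = 364
364 < 729 → deficient

s(729) = 364 (deficient)


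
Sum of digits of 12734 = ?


1 + 2 + 7 + 3 + 4 = 17


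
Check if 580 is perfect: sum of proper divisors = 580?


Proper divisors of 580: 1, 2, 4, 5, 10, 20, 29, 58, 116, 145, 290
Sum = 1 + 2 + 4 + 5 + 10 + 20 + 29 + 58 + 116 + 145 + 290 = 680

No, 580 is not perfect (680 ≠ 580)


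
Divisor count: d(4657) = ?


4657 = 4657^1
d(4657) = (1+1) = 2

2 divisors


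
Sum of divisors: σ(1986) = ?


Divisors of 1986: 1, 2, 3, 6, 331, 662, 993, 1986
Sum = 1 + 2 + 3 + 6 + 331 + 662 + 993 + 1986 = 3984

σ(1986) = 3984


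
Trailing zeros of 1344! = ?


floor(1344/5) = 268
floor(1344/25) = 53
floor(1344/125) = 10
floor(1344/625) = 2
Total = 333

333 trailing zeros


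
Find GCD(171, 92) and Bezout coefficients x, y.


Tabular extended Euclidean (each row: r = 171*s + 92*t):
r=171, s=1, t=0
r=92, s=0, t=1
q=1: r=79, s=1, t=-1   [171*(1) + 92*(-1) = 79]
q=1: r=13, s=-1, t=2   [171*(-1) + 92*(2) = 13]
q=6: r=1, s=7, t=-13   [171*(7) + 92*(-13) = 1]
q=13: r=0, s=-92, t=171   [171*(-92) + 92*(171) = 0]
GCD = 1; from the row with r=1: x=7, y=-13
Check: 171*(7) + 92*(-13) = 1197 - 1196 = 1

GCD = 1, x = 7, y = -13


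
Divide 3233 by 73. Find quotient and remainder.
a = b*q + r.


3233 = 73 * 44 + 21
Check: 3212 + 21 = 3233

q = 44, r = 21


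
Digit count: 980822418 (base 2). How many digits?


980822418 in base 2 = 111010011101100010100110010010
Number of digits = 30

30 digits (base 2)


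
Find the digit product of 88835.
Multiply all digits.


8 × 8 × 8 × 3 × 5 = 7680


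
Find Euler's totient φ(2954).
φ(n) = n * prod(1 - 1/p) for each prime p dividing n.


2954 = 2 × 7 × 211
Prime factors: 2, 7, 211
φ(2954) = 2954 × (1-1/2) × (1-1/7) × (1-1/211)
= 2954 × 1/2 × 6/7 × 210/211 = 1260

φ(2954) = 1260


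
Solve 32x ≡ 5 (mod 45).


GCD(32, 45) = 1, unique solution
a^(-1) mod 45 = 38
x = 38 * 5 mod 45 = 10

x ≡ 10 (mod 45)


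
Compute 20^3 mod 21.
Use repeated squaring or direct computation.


20^1 mod 21 = 20
20^2 mod 21 = 1
20^3 mod 21 = 20


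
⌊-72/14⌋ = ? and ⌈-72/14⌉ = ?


-72/14 = -5.1429
floor = -6
ceil = -5

floor = -6, ceil = -5


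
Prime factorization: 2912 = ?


2912 / 2 = 1456
1456 / 2 = 728
728 / 2 = 364
364 / 2 = 182
182 / 2 = 91
91 / 7 = 13
13 / 13 = 1
2912 = 2^5 × 7 × 13


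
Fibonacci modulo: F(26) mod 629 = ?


F(k) mod 629 for k=1..26:
1, 1, 2, 3, 5, 8, 13, 21, 34, 55, 89, 144, 233, 377, 610, 358, 339, 68, 407, 475, 253, 99, 352, 451, 174, 625
F(26) mod 629 = 625


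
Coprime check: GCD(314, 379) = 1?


Euclidean algorithm:
379 = 1 * 314 + 65
314 = 4 * 65 + 54
65 = 1 * 54 + 11
54 = 4 * 11 + 10
11 = 1 * 10 + 1
10 = 10 * 1 + 0
GCD(314, 379) = 1

Yes, coprime (GCD = 1)


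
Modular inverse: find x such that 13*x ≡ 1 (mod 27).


Use the extended Euclidean algorithm on (27, 13); each row r = 27*s + 13*t:
r=27, s=1, t=0
r=13, s=0, t=1
q=2: r=1, s=1, t=-2   [27*(1) + 13*(-2) = 1]
q=13: r=0, s=-13, t=27   [27*(-13) + 13*(27) = 0]
GCD = 1 with t = -2, so 13*(-2) ≡ 1 (mod 27)
Inverse = -2 mod 27 = 25
Check: 13 * 25 = 325 ≡ 1 (mod 27)

13^(-1) ≡ 25 (mod 27)


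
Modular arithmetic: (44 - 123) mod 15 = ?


44 - 123 = -79
-79 mod 15 = 11


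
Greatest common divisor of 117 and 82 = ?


117 = 1 * 82 + 35
82 = 2 * 35 + 12
35 = 2 * 12 + 11
12 = 1 * 11 + 1
11 = 11 * 1 + 0
GCD = 1


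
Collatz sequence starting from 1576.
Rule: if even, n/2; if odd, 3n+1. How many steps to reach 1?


1576 → 788 → 394 → 197 → 592 → 296 → 148 → 74 → 37 → 112 → 56 → 28 → 14 → 7 → 22 → 11 → 34 → 17 → 52 → 26 → 13 → 40 → 20 → 10 → 5 → 16 → 8 → 4 → 2 → 1
Total steps = 29

29 steps


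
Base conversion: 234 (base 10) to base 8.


234 (base 10) = 234 (decimal)
234 (decimal) = 352 (base 8)


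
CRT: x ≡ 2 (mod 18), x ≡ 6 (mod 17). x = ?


M = 18*17 = 306
M1 = M/18 = 17, M2 = M/17 = 18
M1^(-1) mod 18 = 17, M2^(-1) mod 17 = 1
x = 2*17*17 + 6*18*1 = 686
686 mod 306 = 74
Check: 74 mod 18 = 2 ✓, 74 mod 17 = 6 ✓

x ≡ 74 (mod 306)


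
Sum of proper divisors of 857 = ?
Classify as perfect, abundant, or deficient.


Proper divisors: 1
Sum = 1 = 1
1 < 857 → deficient

s(857) = 1 (deficient)


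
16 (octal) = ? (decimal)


16 (base 8) = 14 (decimal)
14 (decimal) = 14 (base 10)


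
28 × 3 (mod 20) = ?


28 × 3 = 84
84 mod 20 = 4


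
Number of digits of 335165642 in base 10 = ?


335165642 has 9 digits in base 10
floor(log10(335165642)) + 1 = floor(8.5253) + 1 = 9

9 digits (base 10)


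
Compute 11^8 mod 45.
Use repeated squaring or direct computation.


11^1 mod 45 = 11
11^2 mod 45 = 31
11^3 mod 45 = 26
11^4 mod 45 = 16
11^5 mod 45 = 41
11^6 mod 45 = 1
11^7 mod 45 = 11
11^8 mod 45 = 31


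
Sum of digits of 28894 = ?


2 + 8 + 8 + 9 + 4 = 31


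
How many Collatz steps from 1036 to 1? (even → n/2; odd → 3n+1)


1036 → 518 → 259 → 778 → 389 → 1168 → 584 → 292 → 146 → 73 → 220 → 110 → 55 → 166 → 83 → 250 → 125 → 376 → 188 → 94 → 47 → 142 → 71 → 214 → 107 → 322 → 161 → 484 → 242 → 121 → 364 → 182 → 91 → 274 → 137 → 412 → 206 → 103 → 310 → 155 → 466 → 233 → 700 → 350 → 175 → 526 → 263 → 790 → 395 → 1186 → 593 → 1780 → 890 → 445 → 1336 → 668 → 334 → 167 → 502 → 251 → 754 → 377 → 1132 → 566 → 283 → 850 → 425 → 1276 → 638 → 319 → 958 → 479 → 1438 → 719 → 2158 → 1079 → 3238 → 1619 → 4858 → 2429 → 7288 → 3644 → 1822 → 911 → 2734 → 1367 → 4102 → 2051 → 6154 → 3077 → 9232 → 4616 → 2308 → 1154 → 577 → 1732 → 866 → 433 → 1300 → 650 → 325 → 976 → 488 → 244 → 122 → 61 → 184 → 92 → 46 → 23 → 70 → 35 → 106 → 53 → 160 → 80 → 40 → 20 → 10 → 5 → 16 → 8 → 4 → 2 → 1
Total steps = 124

124 steps


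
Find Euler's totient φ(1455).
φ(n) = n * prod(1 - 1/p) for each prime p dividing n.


1455 = 3 × 5 × 97
Prime factors: 3, 5, 97
φ(1455) = 1455 × (1-1/3) × (1-1/5) × (1-1/97)
= 1455 × 2/3 × 4/5 × 96/97 = 768

φ(1455) = 768


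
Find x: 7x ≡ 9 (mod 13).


GCD(7, 13) = 1, unique solution
a^(-1) mod 13 = 2
x = 2 * 9 mod 13 = 5

x ≡ 5 (mod 13)


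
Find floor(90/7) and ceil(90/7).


90/7 = 12.8571
floor = 12
ceil = 13

floor = 12, ceil = 13


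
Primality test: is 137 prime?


Check divisors up to sqrt(137) = 11.7047
No divisors found.
137 is prime.

Yes, 137 is prime


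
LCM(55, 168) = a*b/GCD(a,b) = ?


GCD(55, 168) = 1
LCM = 55*168/1 = 9240/1 = 9240

LCM = 9240


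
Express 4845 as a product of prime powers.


4845 / 3 = 1615
1615 / 5 = 323
323 / 17 = 19
19 / 19 = 1
4845 = 3 × 5 × 17 × 19


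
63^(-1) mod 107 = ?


Use the extended Euclidean algorithm on (107, 63); each row r = 107*s + 63*t:
r=107, s=1, t=0
r=63, s=0, t=1
q=1: r=44, s=1, t=-1   [107*(1) + 63*(-1) = 44]
q=1: r=19, s=-1, t=2   [107*(-1) + 63*(2) = 19]
q=2: r=6, s=3, t=-5   [107*(3) + 63*(-5) = 6]
q=3: r=1, s=-10, t=17   [107*(-10) + 63*(17) = 1]
q=6: r=0, s=63, t=-107   [107*(63) + 63*(-107) = 0]
GCD = 1 with t = 17, so 63*(17) ≡ 1 (mod 107)
Inverse = 17 mod 107 = 17
Check: 63 * 17 = 1071 ≡ 1 (mod 107)

63^(-1) ≡ 17 (mod 107)


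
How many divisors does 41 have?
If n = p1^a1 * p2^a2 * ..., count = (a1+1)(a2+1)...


41 = 41^1
d(41) = (1+1) = 2

2 divisors


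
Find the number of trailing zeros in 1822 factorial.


floor(1822/5) = 364
floor(1822/25) = 72
floor(1822/125) = 14
floor(1822/625) = 2
Total = 452

452 trailing zeros


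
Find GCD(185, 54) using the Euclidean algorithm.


185 = 3 * 54 + 23
54 = 2 * 23 + 8
23 = 2 * 8 + 7
8 = 1 * 7 + 1
7 = 7 * 1 + 0
GCD = 1


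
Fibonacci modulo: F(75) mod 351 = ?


F(k) mod 351 for k=1..75:
1, 1, 2, 3, 5, 8, 13, 21, 34, 55, 89, 144, 233, 26, 259, 285, 193, 127, 320, 96, 65, 161, 226, 36, 262, 298, 209, 156, 14, 170, 184, 3, 187, 190, 26, 216, 242, 107, 349, 105, 103, 208, 311, 168, 128, 296, 73, 18, 91, 109, 200, 309, 158, 116, 274, 39, 313, 1, 314, 315, 278, 242, 169, 60, 229, 289, 167, 105, 272, 26, 298, 324, 271, 244, 164
F(75) mod 351 = 164


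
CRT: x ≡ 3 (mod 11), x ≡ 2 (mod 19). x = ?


M = 11*19 = 209
M1 = M/11 = 19, M2 = M/19 = 11
M1^(-1) mod 11 = 7, M2^(-1) mod 19 = 7
x = 3*19*7 + 2*11*7 = 553
553 mod 209 = 135
Check: 135 mod 11 = 3 ✓, 135 mod 19 = 2 ✓

x ≡ 135 (mod 209)


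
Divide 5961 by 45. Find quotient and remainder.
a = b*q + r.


5961 = 45 * 132 + 21
Check: 5940 + 21 = 5961

q = 132, r = 21


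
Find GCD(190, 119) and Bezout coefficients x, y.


Tabular extended Euclidean (each row: r = 190*s + 119*t):
r=190, s=1, t=0
r=119, s=0, t=1
q=1: r=71, s=1, t=-1   [190*(1) + 119*(-1) = 71]
q=1: r=48, s=-1, t=2   [190*(-1) + 119*(2) = 48]
q=1: r=23, s=2, t=-3   [190*(2) + 119*(-3) = 23]
q=2: r=2, s=-5, t=8   [190*(-5) + 119*(8) = 2]
q=11: r=1, s=57, t=-91   [190*(57) + 119*(-91) = 1]
q=2: r=0, s=-119, t=190   [190*(-119) + 119*(190) = 0]
GCD = 1; from the row with r=1: x=57, y=-91
Check: 190*(57) + 119*(-91) = 10830 - 10829 = 1

GCD = 1, x = 57, y = -91


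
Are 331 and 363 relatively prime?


Euclidean algorithm:
363 = 1 * 331 + 32
331 = 10 * 32 + 11
32 = 2 * 11 + 10
11 = 1 * 10 + 1
10 = 10 * 1 + 0
GCD(331, 363) = 1

Yes, coprime (GCD = 1)


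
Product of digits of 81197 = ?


8 × 1 × 1 × 9 × 7 = 504


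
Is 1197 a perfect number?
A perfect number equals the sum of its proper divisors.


Proper divisors of 1197: 1, 3, 7, 9, 19, 21, 57, 63, 133, 171, 399
Sum = 1 + 3 + 7 + 9 + 19 + 21 + 57 + 63 + 133 + 171 + 399 = 883

No, 1197 is not perfect (883 ≠ 1197)


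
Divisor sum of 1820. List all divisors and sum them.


Divisors of 1820: 1, 2, 4, 5, 7, 10, 13, 14, 20, 26, 28, 35, 52, 65, 70, 91, 130, 140, 182, 260, 364, 455, 910, 1820
Sum = 1 + 2 + 4 + 5 + 7 + 10 + 13 + 14 + 20 + 26 + 28 + 35 + 52 + 65 + 70 + 91 + 130 + 140 + 182 + 260 + 364 + 455 + 910 + 1820 = 4704

σ(1820) = 4704


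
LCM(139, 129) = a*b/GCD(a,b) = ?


GCD(139, 129) = 1
LCM = 139*129/1 = 17931/1 = 17931

LCM = 17931


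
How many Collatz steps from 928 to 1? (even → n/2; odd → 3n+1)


928 → 464 → 232 → 116 → 58 → 29 → 88 → 44 → 22 → 11 → 34 → 17 → 52 → 26 → 13 → 40 → 20 → 10 → 5 → 16 → 8 → 4 → 2 → 1
Total steps = 23

23 steps


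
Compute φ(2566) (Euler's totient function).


2566 = 2 × 1283
Prime factors: 2, 1283
φ(2566) = 2566 × (1-1/2) × (1-1/1283)
= 2566 × 1/2 × 1282/1283 = 1282

φ(2566) = 1282


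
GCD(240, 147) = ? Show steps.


240 = 1 * 147 + 93
147 = 1 * 93 + 54
93 = 1 * 54 + 39
54 = 1 * 39 + 15
39 = 2 * 15 + 9
15 = 1 * 9 + 6
9 = 1 * 6 + 3
6 = 2 * 3 + 0
GCD = 3


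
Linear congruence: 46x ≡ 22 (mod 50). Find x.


GCD(46, 50) = 2 divides 22
Divide: 23x ≡ 11 (mod 25)
x ≡ 7 (mod 25)


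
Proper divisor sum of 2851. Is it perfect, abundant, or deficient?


Proper divisors: 1
Sum = 1 = 1
1 < 2851 → deficient

s(2851) = 1 (deficient)


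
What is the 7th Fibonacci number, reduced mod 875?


F(k) mod 875 for k=1..7:
1, 1, 2, 3, 5, 8, 13
F(7) mod 875 = 13


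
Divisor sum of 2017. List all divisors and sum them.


Divisors of 2017: 1, 2017
Sum = 1 + 2017 = 2018

σ(2017) = 2018


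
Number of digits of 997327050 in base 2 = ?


997327050 in base 2 = 111011011100100000000011001010
Number of digits = 30

30 digits (base 2)


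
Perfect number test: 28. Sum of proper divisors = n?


Proper divisors of 28: 1, 2, 4, 7, 14
Sum = 1 + 2 + 4 + 7 + 14 = 28

Yes, 28 is perfect (28 = 28)


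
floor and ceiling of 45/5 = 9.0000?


45/5 = 9.0000
floor = 9
ceil = 9

floor = 9, ceil = 9


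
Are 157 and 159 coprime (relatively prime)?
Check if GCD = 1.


Euclidean algorithm:
159 = 1 * 157 + 2
157 = 78 * 2 + 1
2 = 2 * 1 + 0
GCD(157, 159) = 1

Yes, coprime (GCD = 1)


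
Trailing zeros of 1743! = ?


floor(1743/5) = 348
floor(1743/25) = 69
floor(1743/125) = 13
floor(1743/625) = 2
Total = 432

432 trailing zeros


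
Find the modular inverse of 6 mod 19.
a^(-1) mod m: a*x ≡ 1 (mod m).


Use the extended Euclidean algorithm on (19, 6); each row r = 19*s + 6*t:
r=19, s=1, t=0
r=6, s=0, t=1
q=3: r=1, s=1, t=-3   [19*(1) + 6*(-3) = 1]
q=6: r=0, s=-6, t=19   [19*(-6) + 6*(19) = 0]
GCD = 1 with t = -3, so 6*(-3) ≡ 1 (mod 19)
Inverse = -3 mod 19 = 16
Check: 6 * 16 = 96 ≡ 1 (mod 19)

6^(-1) ≡ 16 (mod 19)


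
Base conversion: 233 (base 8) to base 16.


233 (base 8) = 155 (decimal)
155 (decimal) = 9B (base 16)


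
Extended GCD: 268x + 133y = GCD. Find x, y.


Tabular extended Euclidean (each row: r = 268*s + 133*t):
r=268, s=1, t=0
r=133, s=0, t=1
q=2: r=2, s=1, t=-2   [268*(1) + 133*(-2) = 2]
q=66: r=1, s=-66, t=133   [268*(-66) + 133*(133) = 1]
q=2: r=0, s=133, t=-268   [268*(133) + 133*(-268) = 0]
GCD = 1; from the row with r=1: x=-66, y=133
Check: 268*(-66) + 133*(133) = -17688 + 17689 = 1

GCD = 1, x = -66, y = 133


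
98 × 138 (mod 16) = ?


98 × 138 = 13524
13524 mod 16 = 4


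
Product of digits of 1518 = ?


1 × 5 × 1 × 8 = 40


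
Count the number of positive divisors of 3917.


3917 = 3917^1
d(3917) = (1+1) = 2

2 divisors


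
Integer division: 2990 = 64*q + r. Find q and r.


2990 = 64 * 46 + 46
Check: 2944 + 46 = 2990

q = 46, r = 46


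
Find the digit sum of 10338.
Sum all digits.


1 + 0 + 3 + 3 + 8 = 15


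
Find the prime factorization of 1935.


1935 / 3 = 645
645 / 3 = 215
215 / 5 = 43
43 / 43 = 1
1935 = 3^2 × 5 × 43


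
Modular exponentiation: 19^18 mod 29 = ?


19^1 mod 29 = 19
19^2 mod 29 = 13
19^3 mod 29 = 15
19^4 mod 29 = 24
19^5 mod 29 = 21
19^6 mod 29 = 22
19^7 mod 29 = 12
19^8 mod 29 = 25
19^9 mod 29 = 11
19^10 mod 29 = 6
19^11 mod 29 = 27
19^12 mod 29 = 20
19^13 mod 29 = 3
19^14 mod 29 = 28
19^15 mod 29 = 10
19^16 mod 29 = 16
19^17 mod 29 = 14
19^18 mod 29 = 5


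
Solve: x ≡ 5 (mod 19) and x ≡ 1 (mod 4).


M = 19*4 = 76
M1 = M/19 = 4, M2 = M/4 = 19
M1^(-1) mod 19 = 5, M2^(-1) mod 4 = 3
x = 5*4*5 + 1*19*3 = 157
157 mod 76 = 5
Check: 5 mod 19 = 5 ✓, 5 mod 4 = 1 ✓

x ≡ 5 (mod 76)


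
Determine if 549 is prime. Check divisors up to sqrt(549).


549 / 3 = 183 (exact division)
549 is NOT prime.

No, 549 is not prime


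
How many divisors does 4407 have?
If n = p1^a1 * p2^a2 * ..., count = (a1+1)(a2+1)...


4407 = 3^1 × 13^1 × 113^1
d(4407) = (1+1) × (1+1) × (1+1) = 8

8 divisors


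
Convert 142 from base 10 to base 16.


142 (base 10) = 142 (decimal)
142 (decimal) = 8E (base 16)


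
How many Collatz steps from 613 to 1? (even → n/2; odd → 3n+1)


613 → 1840 → 920 → 460 → 230 → 115 → 346 → 173 → 520 → 260 → 130 → 65 → 196 → 98 → 49 → 148 → 74 → 37 → 112 → 56 → 28 → 14 → 7 → 22 → 11 → 34 → 17 → 52 → 26 → 13 → 40 → 20 → 10 → 5 → 16 → 8 → 4 → 2 → 1
Total steps = 38

38 steps


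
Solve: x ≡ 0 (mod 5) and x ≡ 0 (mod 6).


M = 5*6 = 30
M1 = M/5 = 6, M2 = M/6 = 5
M1^(-1) mod 5 = 1, M2^(-1) mod 6 = 5
x = 0*6*1 + 0*5*5 = 0
0 mod 30 = 0
Check: 0 mod 5 = 0 ✓, 0 mod 6 = 0 ✓

x ≡ 0 (mod 30)


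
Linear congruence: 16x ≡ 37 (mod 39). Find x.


GCD(16, 39) = 1, unique solution
a^(-1) mod 39 = 22
x = 22 * 37 mod 39 = 34

x ≡ 34 (mod 39)


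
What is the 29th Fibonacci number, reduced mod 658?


F(k) mod 658 for k=1..29:
1, 1, 2, 3, 5, 8, 13, 21, 34, 55, 89, 144, 233, 377, 610, 329, 281, 610, 233, 185, 418, 603, 363, 308, 13, 321, 334, 655, 331
F(29) mod 658 = 331


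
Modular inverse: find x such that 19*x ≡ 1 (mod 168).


Use the extended Euclidean algorithm on (168, 19); each row r = 168*s + 19*t:
r=168, s=1, t=0
r=19, s=0, t=1
q=8: r=16, s=1, t=-8   [168*(1) + 19*(-8) = 16]
q=1: r=3, s=-1, t=9   [168*(-1) + 19*(9) = 3]
q=5: r=1, s=6, t=-53   [168*(6) + 19*(-53) = 1]
q=3: r=0, s=-19, t=168   [168*(-19) + 19*(168) = 0]
GCD = 1 with t = -53, so 19*(-53) ≡ 1 (mod 168)
Inverse = -53 mod 168 = 115
Check: 19 * 115 = 2185 ≡ 1 (mod 168)

19^(-1) ≡ 115 (mod 168)


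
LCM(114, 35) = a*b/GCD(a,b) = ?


GCD(114, 35) = 1
LCM = 114*35/1 = 3990/1 = 3990

LCM = 3990


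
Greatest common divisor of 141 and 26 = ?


141 = 5 * 26 + 11
26 = 2 * 11 + 4
11 = 2 * 4 + 3
4 = 1 * 3 + 1
3 = 3 * 1 + 0
GCD = 1


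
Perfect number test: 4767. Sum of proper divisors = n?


Proper divisors of 4767: 1, 3, 7, 21, 227, 681, 1589
Sum = 1 + 3 + 7 + 21 + 227 + 681 + 1589 = 2529

No, 4767 is not perfect (2529 ≠ 4767)


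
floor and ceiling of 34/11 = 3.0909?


34/11 = 3.0909
floor = 3
ceil = 4

floor = 3, ceil = 4


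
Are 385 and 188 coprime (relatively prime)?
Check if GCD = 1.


Euclidean algorithm:
385 = 2 * 188 + 9
188 = 20 * 9 + 8
9 = 1 * 8 + 1
8 = 8 * 1 + 0
GCD(385, 188) = 1

Yes, coprime (GCD = 1)


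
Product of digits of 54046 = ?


5 × 4 × 0 × 4 × 6 = 0


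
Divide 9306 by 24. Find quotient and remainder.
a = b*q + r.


9306 = 24 * 387 + 18
Check: 9288 + 18 = 9306

q = 387, r = 18


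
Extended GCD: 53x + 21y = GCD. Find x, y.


Tabular extended Euclidean (each row: r = 53*s + 21*t):
r=53, s=1, t=0
r=21, s=0, t=1
q=2: r=11, s=1, t=-2   [53*(1) + 21*(-2) = 11]
q=1: r=10, s=-1, t=3   [53*(-1) + 21*(3) = 10]
q=1: r=1, s=2, t=-5   [53*(2) + 21*(-5) = 1]
q=10: r=0, s=-21, t=53   [53*(-21) + 21*(53) = 0]
GCD = 1; from the row with r=1: x=2, y=-5
Check: 53*(2) + 21*(-5) = 106 - 105 = 1

GCD = 1, x = 2, y = -5


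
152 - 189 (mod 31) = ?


152 - 189 = -37
-37 mod 31 = 25


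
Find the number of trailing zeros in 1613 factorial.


floor(1613/5) = 322
floor(1613/25) = 64
floor(1613/125) = 12
floor(1613/625) = 2
Total = 400

400 trailing zeros


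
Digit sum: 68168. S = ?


6 + 8 + 1 + 6 + 8 = 29


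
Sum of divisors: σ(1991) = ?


Divisors of 1991: 1, 11, 181, 1991
Sum = 1 + 11 + 181 + 1991 = 2184

σ(1991) = 2184


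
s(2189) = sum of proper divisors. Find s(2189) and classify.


Proper divisors: 1, 11, 199
Sum = 1 + 11 + 199 = 211
211 < 2189 → deficient

s(2189) = 211 (deficient)


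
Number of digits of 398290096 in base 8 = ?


398290096 in base 8 = 2757266260
Number of digits = 10

10 digits (base 8)


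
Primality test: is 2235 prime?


2235 / 3 = 745 (exact division)
2235 is NOT prime.

No, 2235 is not prime


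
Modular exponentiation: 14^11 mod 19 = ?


14^1 mod 19 = 14
14^2 mod 19 = 6
14^3 mod 19 = 8
14^4 mod 19 = 17
14^5 mod 19 = 10
14^6 mod 19 = 7
14^7 mod 19 = 3
14^8 mod 19 = 4
14^9 mod 19 = 18
14^10 mod 19 = 5
14^11 mod 19 = 13


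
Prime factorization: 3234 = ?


3234 / 2 = 1617
1617 / 3 = 539
539 / 7 = 77
77 / 7 = 11
11 / 11 = 1
3234 = 2 × 3 × 7^2 × 11


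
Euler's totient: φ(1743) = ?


1743 = 3 × 7 × 83
Prime factors: 3, 7, 83
φ(1743) = 1743 × (1-1/3) × (1-1/7) × (1-1/83)
= 1743 × 2/3 × 6/7 × 82/83 = 984

φ(1743) = 984


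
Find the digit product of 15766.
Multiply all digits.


1 × 5 × 7 × 6 × 6 = 1260


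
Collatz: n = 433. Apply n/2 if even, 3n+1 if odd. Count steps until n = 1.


433 → 1300 → 650 → 325 → 976 → 488 → 244 → 122 → 61 → 184 → 92 → 46 → 23 → 70 → 35 → 106 → 53 → 160 → 80 → 40 → 20 → 10 → 5 → 16 → 8 → 4 → 2 → 1
Total steps = 27

27 steps


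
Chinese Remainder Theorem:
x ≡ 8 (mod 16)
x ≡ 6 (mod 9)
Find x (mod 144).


M = 16*9 = 144
M1 = M/16 = 9, M2 = M/9 = 16
M1^(-1) mod 16 = 9, M2^(-1) mod 9 = 4
x = 8*9*9 + 6*16*4 = 1032
1032 mod 144 = 24
Check: 24 mod 16 = 8 ✓, 24 mod 9 = 6 ✓

x ≡ 24 (mod 144)


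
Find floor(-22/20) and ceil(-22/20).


-22/20 = -1.1000
floor = -2
ceil = -1

floor = -2, ceil = -1


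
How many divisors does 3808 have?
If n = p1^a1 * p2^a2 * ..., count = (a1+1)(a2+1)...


3808 = 2^5 × 7^1 × 17^1
d(3808) = (5+1) × (1+1) × (1+1) = 24

24 divisors


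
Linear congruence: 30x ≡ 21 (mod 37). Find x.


GCD(30, 37) = 1, unique solution
a^(-1) mod 37 = 21
x = 21 * 21 mod 37 = 34

x ≡ 34 (mod 37)


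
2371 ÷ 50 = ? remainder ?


2371 = 50 * 47 + 21
Check: 2350 + 21 = 2371

q = 47, r = 21


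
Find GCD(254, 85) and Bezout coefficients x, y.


Tabular extended Euclidean (each row: r = 254*s + 85*t):
r=254, s=1, t=0
r=85, s=0, t=1
q=2: r=84, s=1, t=-2   [254*(1) + 85*(-2) = 84]
q=1: r=1, s=-1, t=3   [254*(-1) + 85*(3) = 1]
q=84: r=0, s=85, t=-254   [254*(85) + 85*(-254) = 0]
GCD = 1; from the row with r=1: x=-1, y=3
Check: 254*(-1) + 85*(3) = -254 + 255 = 1

GCD = 1, x = -1, y = 3


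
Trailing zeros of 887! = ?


floor(887/5) = 177
floor(887/25) = 35
floor(887/125) = 7
floor(887/625) = 1
Total = 220

220 trailing zeros


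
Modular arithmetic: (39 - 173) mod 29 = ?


39 - 173 = -134
-134 mod 29 = 11


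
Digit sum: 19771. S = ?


1 + 9 + 7 + 7 + 1 = 25


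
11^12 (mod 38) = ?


11^1 mod 38 = 11
11^2 mod 38 = 7
11^3 mod 38 = 1
11^4 mod 38 = 11
11^5 mod 38 = 7
11^6 mod 38 = 1
11^7 mod 38 = 11
11^8 mod 38 = 7
11^9 mod 38 = 1
11^10 mod 38 = 11
11^11 mod 38 = 7
11^12 mod 38 = 1


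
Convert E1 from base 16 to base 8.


E1 (base 16) = 225 (decimal)
225 (decimal) = 341 (base 8)


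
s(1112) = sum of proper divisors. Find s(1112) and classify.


Proper divisors: 1, 2, 4, 8, 139, 278, 556
Sum = 1 + 2 + 4 + 8 + 139 + 278 + 556 = 988
988 < 1112 → deficient

s(1112) = 988 (deficient)


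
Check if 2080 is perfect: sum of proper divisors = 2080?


Proper divisors of 2080: 1, 2, 4, 5, 8, 10, 13, 16, 20, 26, 32, 40, 52, 65, 80, 104, 130, 160, 208, 260, 416, 520, 1040
Sum = 1 + 2 + 4 + 5 + 8 + 10 + 13 + 16 + 20 + 26 + 32 + 40 + 52 + 65 + 80 + 104 + 130 + 160 + 208 + 260 + 416 + 520 + 1040 = 3212

No, 2080 is not perfect (3212 ≠ 2080)


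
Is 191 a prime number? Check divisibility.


Check divisors up to sqrt(191) = 13.8203
No divisors found.
191 is prime.

Yes, 191 is prime


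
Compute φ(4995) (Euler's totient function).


4995 = 3^3 × 5 × 37
Prime factors: 3, 5, 37
φ(4995) = 4995 × (1-1/3) × (1-1/5) × (1-1/37)
= 4995 × 2/3 × 4/5 × 36/37 = 2592

φ(4995) = 2592


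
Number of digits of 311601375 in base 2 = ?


311601375 in base 2 = 10010100100101010100011011111
Number of digits = 29

29 digits (base 2)


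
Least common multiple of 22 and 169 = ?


GCD(22, 169) = 1
LCM = 22*169/1 = 3718/1 = 3718

LCM = 3718


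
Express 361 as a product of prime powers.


361 / 19 = 19
19 / 19 = 1
361 = 19^2


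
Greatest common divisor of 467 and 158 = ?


467 = 2 * 158 + 151
158 = 1 * 151 + 7
151 = 21 * 7 + 4
7 = 1 * 4 + 3
4 = 1 * 3 + 1
3 = 3 * 1 + 0
GCD = 1


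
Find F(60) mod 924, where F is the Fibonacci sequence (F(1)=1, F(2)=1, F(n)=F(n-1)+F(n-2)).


F(k) mod 924 for k=1..60:
1, 1, 2, 3, 5, 8, 13, 21, 34, 55, 89, 144, 233, 377, 610, 63, 673, 736, 485, 297, 782, 155, 13, 168, 181, 349, 530, 879, 485, 440, 1, 441, 442, 883, 401, 360, 761, 197, 34, 231, 265, 496, 761, 333, 170, 503, 673, 252, 1, 253, 254, 507, 761, 344, 181, 525, 706, 307, 89, 396
F(60) mod 924 = 396


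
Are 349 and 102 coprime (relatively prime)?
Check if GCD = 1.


Euclidean algorithm:
349 = 3 * 102 + 43
102 = 2 * 43 + 16
43 = 2 * 16 + 11
16 = 1 * 11 + 5
11 = 2 * 5 + 1
5 = 5 * 1 + 0
GCD(349, 102) = 1

Yes, coprime (GCD = 1)


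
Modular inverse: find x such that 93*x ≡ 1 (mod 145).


Use the extended Euclidean algorithm on (145, 93); each row r = 145*s + 93*t:
r=145, s=1, t=0
r=93, s=0, t=1
q=1: r=52, s=1, t=-1   [145*(1) + 93*(-1) = 52]
q=1: r=41, s=-1, t=2   [145*(-1) + 93*(2) = 41]
q=1: r=11, s=2, t=-3   [145*(2) + 93*(-3) = 11]
q=3: r=8, s=-7, t=11   [145*(-7) + 93*(11) = 8]
q=1: r=3, s=9, t=-14   [145*(9) + 93*(-14) = 3]
q=2: r=2, s=-25, t=39   [145*(-25) + 93*(39) = 2]
q=1: r=1, s=34, t=-53   [145*(34) + 93*(-53) = 1]
q=2: r=0, s=-93, t=145   [145*(-93) + 93*(145) = 0]
GCD = 1 with t = -53, so 93*(-53) ≡ 1 (mod 145)
Inverse = -53 mod 145 = 92
Check: 93 * 92 = 8556 ≡ 1 (mod 145)

93^(-1) ≡ 92 (mod 145)


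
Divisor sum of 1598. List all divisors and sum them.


Divisors of 1598: 1, 2, 17, 34, 47, 94, 799, 1598
Sum = 1 + 2 + 17 + 34 + 47 + 94 + 799 + 1598 = 2592

σ(1598) = 2592


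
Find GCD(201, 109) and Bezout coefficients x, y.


Tabular extended Euclidean (each row: r = 201*s + 109*t):
r=201, s=1, t=0
r=109, s=0, t=1
q=1: r=92, s=1, t=-1   [201*(1) + 109*(-1) = 92]
q=1: r=17, s=-1, t=2   [201*(-1) + 109*(2) = 17]
q=5: r=7, s=6, t=-11   [201*(6) + 109*(-11) = 7]
q=2: r=3, s=-13, t=24   [201*(-13) + 109*(24) = 3]
q=2: r=1, s=32, t=-59   [201*(32) + 109*(-59) = 1]
q=3: r=0, s=-109, t=201   [201*(-109) + 109*(201) = 0]
GCD = 1; from the row with r=1: x=32, y=-59
Check: 201*(32) + 109*(-59) = 6432 - 6431 = 1

GCD = 1, x = 32, y = -59


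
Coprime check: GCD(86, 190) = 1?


Euclidean algorithm:
190 = 2 * 86 + 18
86 = 4 * 18 + 14
18 = 1 * 14 + 4
14 = 3 * 4 + 2
4 = 2 * 2 + 0
GCD(86, 190) = 2

No, not coprime (GCD = 2)


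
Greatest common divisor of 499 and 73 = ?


499 = 6 * 73 + 61
73 = 1 * 61 + 12
61 = 5 * 12 + 1
12 = 12 * 1 + 0
GCD = 1


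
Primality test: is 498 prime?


498 / 2 = 249 (exact division)
498 is NOT prime.

No, 498 is not prime


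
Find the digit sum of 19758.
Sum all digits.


1 + 9 + 7 + 5 + 8 = 30


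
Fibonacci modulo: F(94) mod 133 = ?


F(k) mod 133 for k=1..94:
1, 1, 2, 3, 5, 8, 13, 21, 34, 55, 89, 11, 100, 111, 78, 56, 1, 57, 58, 115, 40, 22, 62, 84, 13, 97, 110, 74, 51, 125, 43, 35, 78, 113, 58, 38, 96, 1, 97, 98, 62, 27, 89, 116, 72, 55, 127, 49, 43, 92, 2, 94, 96, 57, 20, 77, 97, 41, 5, 46, 51, 97, 15, 112, 127, 106, 100, 73, 40, 113, 20, 0, 20, 20, 40, 60, 100, 27, 127, 21, 15, 36, 51, 87, 5, 92, 97, 56, 20, 76, 96, 39, 2, 41
F(94) mod 133 = 41


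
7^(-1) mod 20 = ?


Use the extended Euclidean algorithm on (20, 7); each row r = 20*s + 7*t:
r=20, s=1, t=0
r=7, s=0, t=1
q=2: r=6, s=1, t=-2   [20*(1) + 7*(-2) = 6]
q=1: r=1, s=-1, t=3   [20*(-1) + 7*(3) = 1]
q=6: r=0, s=7, t=-20   [20*(7) + 7*(-20) = 0]
GCD = 1 with t = 3, so 7*(3) ≡ 1 (mod 20)
Inverse = 3 mod 20 = 3
Check: 7 * 3 = 21 ≡ 1 (mod 20)

7^(-1) ≡ 3 (mod 20)


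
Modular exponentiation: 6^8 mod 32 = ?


6^1 mod 32 = 6
6^2 mod 32 = 4
6^3 mod 32 = 24
6^4 mod 32 = 16
6^5 mod 32 = 0
6^6 mod 32 = 0
6^7 mod 32 = 0
6^8 mod 32 = 0


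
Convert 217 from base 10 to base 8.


217 (base 10) = 217 (decimal)
217 (decimal) = 331 (base 8)


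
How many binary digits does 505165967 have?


505165967 in base 2 = 11110000111000011100010001111
Number of digits = 29

29 digits (base 2)


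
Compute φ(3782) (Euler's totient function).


3782 = 2 × 31 × 61
Prime factors: 2, 31, 61
φ(3782) = 3782 × (1-1/2) × (1-1/31) × (1-1/61)
= 3782 × 1/2 × 30/31 × 60/61 = 1800

φ(3782) = 1800


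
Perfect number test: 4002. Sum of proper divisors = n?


Proper divisors of 4002: 1, 2, 3, 6, 23, 29, 46, 58, 69, 87, 138, 174, 667, 1334, 2001
Sum = 1 + 2 + 3 + 6 + 23 + 29 + 46 + 58 + 69 + 87 + 138 + 174 + 667 + 1334 + 2001 = 4638

No, 4002 is not perfect (4638 ≠ 4002)


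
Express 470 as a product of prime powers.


470 / 2 = 235
235 / 5 = 47
47 / 47 = 1
470 = 2 × 5 × 47


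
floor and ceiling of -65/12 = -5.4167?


-65/12 = -5.4167
floor = -6
ceil = -5

floor = -6, ceil = -5
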